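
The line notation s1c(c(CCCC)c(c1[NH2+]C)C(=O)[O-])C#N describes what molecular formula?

C11H14N2O2S

Heavy atoms from the SMILES: 11 C, 2 N, 2 O, 1 S.
Implicit hydrogens by atom environment:
  4 × C (aromatic): no H
  3 × C: 2 H each → 6
  2 × C: 3 H each → 6
  2 × C: no H
  1 × N (charge +1): 2 H
  1 × N: no H
  1 × O: no H
  1 × O (charge -1): no H
  1 × S (aromatic): no H
  Total hydrogens = 14.
Molecular formula: C11H14N2O2S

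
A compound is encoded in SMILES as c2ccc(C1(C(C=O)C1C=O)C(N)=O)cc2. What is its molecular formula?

Heavy atoms from the SMILES: 12 C, 1 N, 3 O.
Implicit hydrogens by atom environment:
  5 × C (aromatic): 1 H each → 5
  4 × C: 1 H each → 4
  3 × O: no H
  2 × C: no H
  1 × C (aromatic): no H
  1 × N: 2 H
  Total hydrogens = 11.
Molecular formula: C12H11NO3

C12H11NO3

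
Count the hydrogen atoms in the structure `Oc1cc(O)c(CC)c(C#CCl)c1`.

Hydrogens are implicit in SMILES; fill each atom to its normal valence:
  4 × C (aromatic): no H
  2 × C (aromatic): 1 H each → 2
  2 × C: no H
  2 × O: 1 H each → 2
  1 × C: 3 H
  1 × C: 2 H
  1 × Cl: no H
  Total hydrogens = 9.

9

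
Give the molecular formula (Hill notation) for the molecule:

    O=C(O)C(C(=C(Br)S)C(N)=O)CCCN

C8H13BrN2O3S

Heavy atoms from the SMILES: 1 Br, 8 C, 2 N, 3 O, 1 S.
Implicit hydrogens by atom environment:
  4 × C: no H
  3 × C: 2 H each → 6
  2 × N: 2 H each → 4
  2 × O: no H
  1 × Br: no H
  1 × C: 1 H
  1 × O: 1 H
  1 × S: 1 H
  Total hydrogens = 13.
Molecular formula: C8H13BrN2O3S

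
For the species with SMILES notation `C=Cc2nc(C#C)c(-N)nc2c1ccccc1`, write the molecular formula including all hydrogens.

C14H11N3

Heavy atoms from the SMILES: 14 C, 3 N.
Implicit hydrogens by atom environment:
  5 × C (aromatic): 1 H each → 5
  5 × C (aromatic): no H
  2 × C: 1 H each → 2
  2 × N (aromatic): no H
  1 × C: 2 H
  1 × C: no H
  1 × N: 2 H
  Total hydrogens = 11.
Molecular formula: C14H11N3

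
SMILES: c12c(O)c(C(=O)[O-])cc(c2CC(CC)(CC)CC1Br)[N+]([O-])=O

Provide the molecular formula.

Heavy atoms from the SMILES: 1 Br, 15 C, 1 N, 5 O.
Implicit hydrogens by atom environment:
  5 × C (aromatic): no H
  4 × C: 2 H each → 8
  2 × C: 3 H each → 6
  2 × C: no H
  2 × O: no H
  2 × O (charge -1): no H
  1 × Br: no H
  1 × C (aromatic): 1 H
  1 × C: 1 H
  1 × N (charge +1): no H
  1 × O: 1 H
  Total hydrogens = 17.
Net charge -1.
Molecular formula: C15H17BrNO5-

C15H17BrNO5-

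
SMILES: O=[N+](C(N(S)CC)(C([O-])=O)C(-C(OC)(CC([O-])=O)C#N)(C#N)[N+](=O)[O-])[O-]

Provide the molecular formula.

Heavy atoms from the SMILES: 11 C, 5 N, 9 O, 1 S.
Implicit hydrogens by atom environment:
  7 × C: no H
  5 × O: no H
  4 × O (charge -1): no H
  3 × N: no H
  2 × C: 3 H each → 6
  2 × C: 2 H each → 4
  2 × N (charge +1): no H
  1 × S: 1 H
  Total hydrogens = 11.
Net charge -2.
Molecular formula: [C11H11N5O9S]2-

[C11H11N5O9S]2-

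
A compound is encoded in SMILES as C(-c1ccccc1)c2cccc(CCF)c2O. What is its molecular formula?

C15H15FO

Heavy atoms from the SMILES: 15 C, 1 F, 1 O.
Implicit hydrogens by atom environment:
  8 × C (aromatic): 1 H each → 8
  4 × C (aromatic): no H
  3 × C: 2 H each → 6
  1 × F: no H
  1 × O: 1 H
  Total hydrogens = 15.
Molecular formula: C15H15FO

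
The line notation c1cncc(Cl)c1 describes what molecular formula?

C5H4ClN

Heavy atoms from the SMILES: 5 C, 1 Cl, 1 N.
Implicit hydrogens by atom environment:
  4 × C (aromatic): 1 H each → 4
  1 × C (aromatic): no H
  1 × Cl: no H
  1 × N (aromatic): no H
  Total hydrogens = 4.
Molecular formula: C5H4ClN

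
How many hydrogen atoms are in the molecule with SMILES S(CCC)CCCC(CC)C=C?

Hydrogens are implicit in SMILES; fill each atom to its normal valence:
  7 × C: 2 H each → 14
  2 × C: 3 H each → 6
  2 × C: 1 H each → 2
  1 × S: no H
  Total hydrogens = 22.

22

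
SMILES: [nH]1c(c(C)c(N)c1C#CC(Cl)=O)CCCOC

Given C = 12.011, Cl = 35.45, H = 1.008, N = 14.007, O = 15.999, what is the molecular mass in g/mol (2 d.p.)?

254.71

Molecular formula: C12H15ClN2O2.
M = 12×12.011 + 1×35.45 + 15×1.008 + 2×14.007 + 2×15.999 = 254.71 g/mol.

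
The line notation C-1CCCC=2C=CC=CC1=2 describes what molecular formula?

Heavy atoms from the SMILES: 10 C.
Implicit hydrogens by atom environment:
  4 × C: 2 H each → 8
  4 × C (aromatic): 1 H each → 4
  2 × C (aromatic): no H
  Total hydrogens = 12.
Molecular formula: C10H12

C10H12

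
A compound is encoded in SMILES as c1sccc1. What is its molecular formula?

Heavy atoms from the SMILES: 4 C, 1 S.
Implicit hydrogens by atom environment:
  4 × C (aromatic): 1 H each → 4
  1 × S (aromatic): no H
  Total hydrogens = 4.
Molecular formula: C4H4S

C4H4S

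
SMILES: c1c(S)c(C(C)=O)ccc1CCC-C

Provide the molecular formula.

C12H16OS

Heavy atoms from the SMILES: 12 C, 1 O, 1 S.
Implicit hydrogens by atom environment:
  3 × C: 2 H each → 6
  3 × C (aromatic): 1 H each → 3
  3 × C (aromatic): no H
  2 × C: 3 H each → 6
  1 × C: no H
  1 × O: no H
  1 × S: 1 H
  Total hydrogens = 16.
Molecular formula: C12H16OS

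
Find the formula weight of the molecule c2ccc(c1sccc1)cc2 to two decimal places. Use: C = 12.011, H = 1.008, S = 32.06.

Molecular formula: C10H8S.
M = 10×12.011 + 8×1.008 + 1×32.06 = 160.23 g/mol.

160.23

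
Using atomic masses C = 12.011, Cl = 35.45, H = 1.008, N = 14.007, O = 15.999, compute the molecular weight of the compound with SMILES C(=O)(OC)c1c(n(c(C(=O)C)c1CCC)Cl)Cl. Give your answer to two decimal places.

278.13

Molecular formula: C11H13Cl2NO3.
M = 11×12.011 + 2×35.45 + 13×1.008 + 1×14.007 + 3×15.999 = 278.13 g/mol.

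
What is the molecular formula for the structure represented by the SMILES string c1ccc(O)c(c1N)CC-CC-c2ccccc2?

C16H19NO

Heavy atoms from the SMILES: 16 C, 1 N, 1 O.
Implicit hydrogens by atom environment:
  8 × C (aromatic): 1 H each → 8
  4 × C: 2 H each → 8
  4 × C (aromatic): no H
  1 × N: 2 H
  1 × O: 1 H
  Total hydrogens = 19.
Molecular formula: C16H19NO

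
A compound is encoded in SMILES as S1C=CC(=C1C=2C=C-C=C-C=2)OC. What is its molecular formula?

C11H10OS

Heavy atoms from the SMILES: 11 C, 1 O, 1 S.
Implicit hydrogens by atom environment:
  7 × C (aromatic): 1 H each → 7
  3 × C (aromatic): no H
  1 × C: 3 H
  1 × O: no H
  1 × S (aromatic): no H
  Total hydrogens = 10.
Molecular formula: C11H10OS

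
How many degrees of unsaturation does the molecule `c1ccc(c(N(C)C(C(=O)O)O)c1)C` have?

Molecular formula from the SMILES: C10H13NO3.
DoU = (2C + 2 + N − H − X)/2 = (2·10 + 2 + 1 − 13 − 0)/2 = 10/2 = 5.
(Structurally: 1 ring(s) + 4 π bond(s) = 5.)

5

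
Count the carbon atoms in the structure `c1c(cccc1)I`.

The symbol for carbon appears 6 times in the SMILES. Lowercase c denotes aromatic carbon and counts toward C.

6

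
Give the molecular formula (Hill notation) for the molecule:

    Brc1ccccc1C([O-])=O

C7H4BrO2-

Heavy atoms from the SMILES: 1 Br, 7 C, 2 O.
Implicit hydrogens by atom environment:
  4 × C (aromatic): 1 H each → 4
  2 × C (aromatic): no H
  1 × Br: no H
  1 × C: no H
  1 × O: no H
  1 × O (charge -1): no H
  Total hydrogens = 4.
Net charge -1.
Molecular formula: C7H4BrO2-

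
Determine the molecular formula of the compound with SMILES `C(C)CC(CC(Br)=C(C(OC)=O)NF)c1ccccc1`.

C15H19BrFNO2

Heavy atoms from the SMILES: 1 Br, 15 C, 1 F, 1 N, 2 O.
Implicit hydrogens by atom environment:
  5 × C (aromatic): 1 H each → 5
  3 × C: 2 H each → 6
  3 × C: no H
  2 × C: 3 H each → 6
  2 × O: no H
  1 × Br: no H
  1 × C: 1 H
  1 × C (aromatic): no H
  1 × F: no H
  1 × N: 1 H
  Total hydrogens = 19.
Molecular formula: C15H19BrFNO2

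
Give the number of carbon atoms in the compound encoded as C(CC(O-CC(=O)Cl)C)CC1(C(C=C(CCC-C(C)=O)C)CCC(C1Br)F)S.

The symbol for carbon appears 21 times in the SMILES. (Cl is a single chlorine, not C + l.)

21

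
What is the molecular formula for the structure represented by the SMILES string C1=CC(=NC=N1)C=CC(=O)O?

Heavy atoms from the SMILES: 7 C, 2 N, 2 O.
Implicit hydrogens by atom environment:
  3 × C (aromatic): 1 H each → 3
  2 × C: 1 H each → 2
  2 × N (aromatic): no H
  1 × C (aromatic): no H
  1 × C: no H
  1 × O: 1 H
  1 × O: no H
  Total hydrogens = 6.
Molecular formula: C7H6N2O2

C7H6N2O2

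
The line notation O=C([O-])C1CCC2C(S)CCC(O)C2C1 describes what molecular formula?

Heavy atoms from the SMILES: 11 C, 3 O, 1 S.
Implicit hydrogens by atom environment:
  5 × C: 2 H each → 10
  5 × C: 1 H each → 5
  1 × C: no H
  1 × O: 1 H
  1 × O: no H
  1 × O (charge -1): no H
  1 × S: 1 H
  Total hydrogens = 17.
Net charge -1.
Molecular formula: C11H17O3S-

C11H17O3S-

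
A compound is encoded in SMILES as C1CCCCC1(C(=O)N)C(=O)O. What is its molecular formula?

C8H13NO3

Heavy atoms from the SMILES: 8 C, 1 N, 3 O.
Implicit hydrogens by atom environment:
  5 × C: 2 H each → 10
  3 × C: no H
  2 × O: no H
  1 × N: 2 H
  1 × O: 1 H
  Total hydrogens = 13.
Molecular formula: C8H13NO3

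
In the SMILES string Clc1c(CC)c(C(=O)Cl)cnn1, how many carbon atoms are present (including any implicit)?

7

The symbol for carbon appears 7 times in the SMILES. Lowercase c denotes aromatic carbon and counts toward C.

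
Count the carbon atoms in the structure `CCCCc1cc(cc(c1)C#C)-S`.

The symbol for carbon appears 12 times in the SMILES. Lowercase c denotes aromatic carbon and counts toward C.

12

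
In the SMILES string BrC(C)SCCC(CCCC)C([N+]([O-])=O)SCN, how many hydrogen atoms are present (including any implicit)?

Hydrogens are implicit in SMILES; fill each atom to its normal valence:
  6 × C: 2 H each → 12
  3 × C: 1 H each → 3
  2 × C: 3 H each → 6
  2 × S: no H
  1 × Br: no H
  1 × N: 2 H
  1 × N (charge +1): no H
  1 × O: no H
  1 × O (charge -1): no H
  Total hydrogens = 23.

23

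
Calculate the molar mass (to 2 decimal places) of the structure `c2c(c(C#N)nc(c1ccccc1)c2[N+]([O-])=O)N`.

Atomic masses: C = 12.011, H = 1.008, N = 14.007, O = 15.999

240.22

Molecular formula: C12H8N4O2.
M = 12×12.011 + 8×1.008 + 4×14.007 + 2×15.999 = 240.22 g/mol.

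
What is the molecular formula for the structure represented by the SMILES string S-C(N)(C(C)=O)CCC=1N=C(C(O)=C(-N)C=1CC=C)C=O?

C14H19N3O3S

Heavy atoms from the SMILES: 14 C, 3 N, 3 O, 1 S.
Implicit hydrogens by atom environment:
  5 × C (aromatic): no H
  4 × C: 2 H each → 8
  2 × C: 1 H each → 2
  2 × C: no H
  2 × N: 2 H each → 4
  2 × O: no H
  1 × C: 3 H
  1 × N (aromatic): no H
  1 × O: 1 H
  1 × S: 1 H
  Total hydrogens = 19.
Molecular formula: C14H19N3O3S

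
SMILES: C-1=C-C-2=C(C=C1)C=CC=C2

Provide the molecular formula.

Heavy atoms from the SMILES: 10 C.
Implicit hydrogens by atom environment:
  8 × C (aromatic): 1 H each → 8
  2 × C (aromatic): no H
  Total hydrogens = 8.
Molecular formula: C10H8

C10H8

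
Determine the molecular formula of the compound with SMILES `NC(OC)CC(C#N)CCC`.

Heavy atoms from the SMILES: 8 C, 2 N, 1 O.
Implicit hydrogens by atom environment:
  3 × C: 2 H each → 6
  2 × C: 3 H each → 6
  2 × C: 1 H each → 2
  1 × C: no H
  1 × N: 2 H
  1 × N: no H
  1 × O: no H
  Total hydrogens = 16.
Molecular formula: C8H16N2O

C8H16N2O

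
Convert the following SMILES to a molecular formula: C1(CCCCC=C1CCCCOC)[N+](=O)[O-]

C12H21NO3

Heavy atoms from the SMILES: 12 C, 1 N, 3 O.
Implicit hydrogens by atom environment:
  8 × C: 2 H each → 16
  2 × C: 1 H each → 2
  2 × O: no H
  1 × C: 3 H
  1 × C: no H
  1 × N (charge +1): no H
  1 × O (charge -1): no H
  Total hydrogens = 21.
Molecular formula: C12H21NO3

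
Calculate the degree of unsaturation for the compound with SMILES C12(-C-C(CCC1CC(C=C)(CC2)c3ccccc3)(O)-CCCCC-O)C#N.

9

Molecular formula from the SMILES: C24H33NO2.
DoU = (2C + 2 + N − H − X)/2 = (2·24 + 2 + 1 − 33 − 0)/2 = 18/2 = 9.
(Structurally: 3 ring(s) + 6 π bond(s) = 9.)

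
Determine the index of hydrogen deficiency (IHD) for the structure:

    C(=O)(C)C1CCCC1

Molecular formula from the SMILES: C7H12O.
DoU = (2C + 2 + N − H − X)/2 = (2·7 + 2 + 0 − 12 − 0)/2 = 4/2 = 2.
(Structurally: 1 ring(s) + 1 π bond(s) = 2.)

2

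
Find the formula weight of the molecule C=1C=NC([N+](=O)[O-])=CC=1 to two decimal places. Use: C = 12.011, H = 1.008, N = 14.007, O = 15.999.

Molecular formula: C5H4N2O2.
M = 5×12.011 + 4×1.008 + 2×14.007 + 2×15.999 = 124.10 g/mol.

124.10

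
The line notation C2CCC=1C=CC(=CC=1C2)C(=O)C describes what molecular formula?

C12H14O

Heavy atoms from the SMILES: 12 C, 1 O.
Implicit hydrogens by atom environment:
  4 × C: 2 H each → 8
  3 × C (aromatic): 1 H each → 3
  3 × C (aromatic): no H
  1 × C: 3 H
  1 × C: no H
  1 × O: no H
  Total hydrogens = 14.
Molecular formula: C12H14O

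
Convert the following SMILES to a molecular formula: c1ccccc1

C6H6

Heavy atoms from the SMILES: 6 C.
Implicit hydrogens by atom environment:
  6 × C (aromatic): 1 H each → 6
  Total hydrogens = 6.
Molecular formula: C6H6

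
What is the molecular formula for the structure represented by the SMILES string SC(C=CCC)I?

C5H9IS

Heavy atoms from the SMILES: 5 C, 1 I, 1 S.
Implicit hydrogens by atom environment:
  3 × C: 1 H each → 3
  1 × C: 3 H
  1 × C: 2 H
  1 × I: no H
  1 × S: 1 H
  Total hydrogens = 9.
Molecular formula: C5H9IS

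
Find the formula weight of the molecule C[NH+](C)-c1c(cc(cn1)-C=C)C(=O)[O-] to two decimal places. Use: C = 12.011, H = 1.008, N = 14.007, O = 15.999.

192.22

Molecular formula: C10H12N2O2.
M = 10×12.011 + 12×1.008 + 2×14.007 + 2×15.999 = 192.22 g/mol.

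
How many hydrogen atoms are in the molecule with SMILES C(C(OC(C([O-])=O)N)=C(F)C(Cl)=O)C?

Hydrogens are implicit in SMILES; fill each atom to its normal valence:
  4 × C: no H
  3 × O: no H
  1 × C: 3 H
  1 × C: 2 H
  1 × C: 1 H
  1 × Cl: no H
  1 × F: no H
  1 × N: 2 H
  1 × O (charge -1): no H
  Total hydrogens = 8.

8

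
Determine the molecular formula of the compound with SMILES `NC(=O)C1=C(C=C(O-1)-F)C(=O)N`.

Heavy atoms from the SMILES: 6 C, 1 F, 2 N, 3 O.
Implicit hydrogens by atom environment:
  3 × C (aromatic): no H
  2 × C: no H
  2 × N: 2 H each → 4
  2 × O: no H
  1 × C (aromatic): 1 H
  1 × F: no H
  1 × O (aromatic): no H
  Total hydrogens = 5.
Molecular formula: C6H5FN2O3

C6H5FN2O3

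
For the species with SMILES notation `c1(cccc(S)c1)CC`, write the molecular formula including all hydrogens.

Heavy atoms from the SMILES: 8 C, 1 S.
Implicit hydrogens by atom environment:
  4 × C (aromatic): 1 H each → 4
  2 × C (aromatic): no H
  1 × C: 3 H
  1 × C: 2 H
  1 × S: 1 H
  Total hydrogens = 10.
Molecular formula: C8H10S

C8H10S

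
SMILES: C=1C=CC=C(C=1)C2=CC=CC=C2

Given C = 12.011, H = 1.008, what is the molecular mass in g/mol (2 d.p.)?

154.21

Molecular formula: C12H10.
M = 12×12.011 + 10×1.008 = 154.21 g/mol.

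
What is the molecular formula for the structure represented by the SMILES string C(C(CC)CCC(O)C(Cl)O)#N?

Heavy atoms from the SMILES: 8 C, 1 Cl, 1 N, 2 O.
Implicit hydrogens by atom environment:
  3 × C: 2 H each → 6
  3 × C: 1 H each → 3
  2 × O: 1 H each → 2
  1 × C: 3 H
  1 × C: no H
  1 × Cl: no H
  1 × N: no H
  Total hydrogens = 14.
Molecular formula: C8H14ClNO2

C8H14ClNO2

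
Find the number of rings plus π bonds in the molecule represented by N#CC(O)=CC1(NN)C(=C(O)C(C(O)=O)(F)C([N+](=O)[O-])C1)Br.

Molecular formula from the SMILES: C10H10BrFN4O6.
DoU = (2C + 2 + N − H − X)/2 = (2·10 + 2 + 4 − 10 − 2)/2 = 14/2 = 7.
(Structurally: 1 ring(s) + 6 π bond(s) = 7.)

7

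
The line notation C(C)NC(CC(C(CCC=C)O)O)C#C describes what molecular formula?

Heavy atoms from the SMILES: 12 C, 1 N, 2 O.
Implicit hydrogens by atom environment:
  5 × C: 2 H each → 10
  5 × C: 1 H each → 5
  2 × O: 1 H each → 2
  1 × C: 3 H
  1 × C: no H
  1 × N: 1 H
  Total hydrogens = 21.
Molecular formula: C12H21NO2

C12H21NO2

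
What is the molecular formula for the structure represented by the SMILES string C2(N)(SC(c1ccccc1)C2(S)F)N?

Heavy atoms from the SMILES: 9 C, 1 F, 2 N, 2 S.
Implicit hydrogens by atom environment:
  5 × C (aromatic): 1 H each → 5
  2 × C: no H
  2 × N: 2 H each → 4
  1 × C: 1 H
  1 × C (aromatic): no H
  1 × F: no H
  1 × S: 1 H
  1 × S: no H
  Total hydrogens = 11.
Molecular formula: C9H11FN2S2

C9H11FN2S2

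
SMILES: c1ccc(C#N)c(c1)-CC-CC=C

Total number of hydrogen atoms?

13

Hydrogens are implicit in SMILES; fill each atom to its normal valence:
  4 × C: 2 H each → 8
  4 × C (aromatic): 1 H each → 4
  2 × C (aromatic): no H
  1 × C: 1 H
  1 × C: no H
  1 × N: no H
  Total hydrogens = 13.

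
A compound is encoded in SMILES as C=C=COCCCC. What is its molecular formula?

Heavy atoms from the SMILES: 7 C, 1 O.
Implicit hydrogens by atom environment:
  4 × C: 2 H each → 8
  1 × C: 3 H
  1 × C: 1 H
  1 × C: no H
  1 × O: no H
  Total hydrogens = 12.
Molecular formula: C7H12O

C7H12O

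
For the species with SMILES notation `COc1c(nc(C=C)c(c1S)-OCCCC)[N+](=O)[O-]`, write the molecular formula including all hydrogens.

Heavy atoms from the SMILES: 12 C, 2 N, 4 O, 1 S.
Implicit hydrogens by atom environment:
  5 × C (aromatic): no H
  4 × C: 2 H each → 8
  3 × O: no H
  2 × C: 3 H each → 6
  1 × C: 1 H
  1 × N (aromatic): no H
  1 × N (charge +1): no H
  1 × O (charge -1): no H
  1 × S: 1 H
  Total hydrogens = 16.
Molecular formula: C12H16N2O4S

C12H16N2O4S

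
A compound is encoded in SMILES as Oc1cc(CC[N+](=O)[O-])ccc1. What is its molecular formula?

C8H9NO3

Heavy atoms from the SMILES: 8 C, 1 N, 3 O.
Implicit hydrogens by atom environment:
  4 × C (aromatic): 1 H each → 4
  2 × C: 2 H each → 4
  2 × C (aromatic): no H
  1 × N (charge +1): no H
  1 × O: 1 H
  1 × O: no H
  1 × O (charge -1): no H
  Total hydrogens = 9.
Molecular formula: C8H9NO3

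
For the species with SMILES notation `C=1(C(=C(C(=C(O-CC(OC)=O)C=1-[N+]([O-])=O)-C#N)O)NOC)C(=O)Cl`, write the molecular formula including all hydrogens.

Heavy atoms from the SMILES: 12 C, 1 Cl, 3 N, 8 O.
Implicit hydrogens by atom environment:
  6 × C (aromatic): no H
  6 × O: no H
  3 × C: no H
  2 × C: 3 H each → 6
  1 × C: 2 H
  1 × Cl: no H
  1 × N: 1 H
  1 × N: no H
  1 × N (charge +1): no H
  1 × O: 1 H
  1 × O (charge -1): no H
  Total hydrogens = 10.
Molecular formula: C12H10ClN3O8

C12H10ClN3O8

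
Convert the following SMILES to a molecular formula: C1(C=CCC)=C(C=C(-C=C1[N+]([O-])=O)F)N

Heavy atoms from the SMILES: 10 C, 1 F, 2 N, 2 O.
Implicit hydrogens by atom environment:
  4 × C (aromatic): no H
  2 × C (aromatic): 1 H each → 2
  2 × C: 1 H each → 2
  1 × C: 3 H
  1 × C: 2 H
  1 × F: no H
  1 × N: 2 H
  1 × N (charge +1): no H
  1 × O: no H
  1 × O (charge -1): no H
  Total hydrogens = 11.
Molecular formula: C10H11FN2O2

C10H11FN2O2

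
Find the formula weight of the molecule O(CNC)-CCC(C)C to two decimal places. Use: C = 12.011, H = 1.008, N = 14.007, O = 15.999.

131.22

Molecular formula: C7H17NO.
M = 7×12.011 + 17×1.008 + 1×14.007 + 1×15.999 = 131.22 g/mol.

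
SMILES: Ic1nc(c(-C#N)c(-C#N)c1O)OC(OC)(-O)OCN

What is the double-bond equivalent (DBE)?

8

Molecular formula from the SMILES: C10H9IN4O5.
DoU = (2C + 2 + N − H − X)/2 = (2·10 + 2 + 4 − 9 − 1)/2 = 16/2 = 8.
(Structurally: 1 ring(s) + 7 π bond(s) = 8.)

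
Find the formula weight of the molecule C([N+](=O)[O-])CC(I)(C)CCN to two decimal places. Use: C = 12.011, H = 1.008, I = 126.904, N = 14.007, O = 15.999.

Molecular formula: C6H13IN2O2.
M = 6×12.011 + 13×1.008 + 1×126.904 + 2×14.007 + 2×15.999 = 272.09 g/mol.

272.09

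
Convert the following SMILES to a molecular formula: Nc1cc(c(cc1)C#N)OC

C8H8N2O

Heavy atoms from the SMILES: 8 C, 2 N, 1 O.
Implicit hydrogens by atom environment:
  3 × C (aromatic): 1 H each → 3
  3 × C (aromatic): no H
  1 × C: 3 H
  1 × C: no H
  1 × N: 2 H
  1 × N: no H
  1 × O: no H
  Total hydrogens = 8.
Molecular formula: C8H8N2O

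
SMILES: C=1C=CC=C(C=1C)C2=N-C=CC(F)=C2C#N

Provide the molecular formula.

Heavy atoms from the SMILES: 13 C, 1 F, 2 N.
Implicit hydrogens by atom environment:
  6 × C (aromatic): 1 H each → 6
  5 × C (aromatic): no H
  1 × C: 3 H
  1 × C: no H
  1 × F: no H
  1 × N (aromatic): no H
  1 × N: no H
  Total hydrogens = 9.
Molecular formula: C13H9FN2

C13H9FN2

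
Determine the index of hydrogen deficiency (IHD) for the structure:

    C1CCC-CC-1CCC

1

Molecular formula from the SMILES: C9H18.
DoU = (2C + 2 + N − H − X)/2 = (2·9 + 2 + 0 − 18 − 0)/2 = 2/2 = 1.
(Structurally: 1 ring(s) + 0 π bond(s) = 1.)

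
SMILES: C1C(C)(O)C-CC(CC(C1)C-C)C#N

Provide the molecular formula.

C12H21NO

Heavy atoms from the SMILES: 12 C, 1 N, 1 O.
Implicit hydrogens by atom environment:
  6 × C: 2 H each → 12
  2 × C: 3 H each → 6
  2 × C: 1 H each → 2
  2 × C: no H
  1 × N: no H
  1 × O: 1 H
  Total hydrogens = 21.
Molecular formula: C12H21NO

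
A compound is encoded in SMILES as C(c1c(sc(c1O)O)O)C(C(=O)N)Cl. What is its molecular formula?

C7H8ClNO4S

Heavy atoms from the SMILES: 7 C, 1 Cl, 1 N, 4 O, 1 S.
Implicit hydrogens by atom environment:
  4 × C (aromatic): no H
  3 × O: 1 H each → 3
  1 × C: 2 H
  1 × C: 1 H
  1 × C: no H
  1 × Cl: no H
  1 × N: 2 H
  1 × O: no H
  1 × S (aromatic): no H
  Total hydrogens = 8.
Molecular formula: C7H8ClNO4S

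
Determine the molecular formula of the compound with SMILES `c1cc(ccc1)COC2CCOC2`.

Heavy atoms from the SMILES: 11 C, 2 O.
Implicit hydrogens by atom environment:
  5 × C (aromatic): 1 H each → 5
  4 × C: 2 H each → 8
  2 × O: no H
  1 × C: 1 H
  1 × C (aromatic): no H
  Total hydrogens = 14.
Molecular formula: C11H14O2

C11H14O2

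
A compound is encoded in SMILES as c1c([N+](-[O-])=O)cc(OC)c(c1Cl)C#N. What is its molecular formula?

C8H5ClN2O3

Heavy atoms from the SMILES: 8 C, 1 Cl, 2 N, 3 O.
Implicit hydrogens by atom environment:
  4 × C (aromatic): no H
  2 × C (aromatic): 1 H each → 2
  2 × O: no H
  1 × C: 3 H
  1 × C: no H
  1 × Cl: no H
  1 × N: no H
  1 × N (charge +1): no H
  1 × O (charge -1): no H
  Total hydrogens = 5.
Molecular formula: C8H5ClN2O3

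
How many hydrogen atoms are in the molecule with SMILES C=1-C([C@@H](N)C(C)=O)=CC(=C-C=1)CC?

Hydrogens are implicit in SMILES; fill each atom to its normal valence:
  4 × C (aromatic): 1 H each → 4
  2 × C: 3 H each → 6
  2 × C (aromatic): no H
  1 × C: 2 H
  1 × C: 1 H
  1 × C: no H
  1 × N: 2 H
  1 × O: no H
  Total hydrogens = 15.

15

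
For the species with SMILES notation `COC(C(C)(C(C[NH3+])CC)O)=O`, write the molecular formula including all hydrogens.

Heavy atoms from the SMILES: 8 C, 1 N, 3 O.
Implicit hydrogens by atom environment:
  3 × C: 3 H each → 9
  2 × C: 2 H each → 4
  2 × C: no H
  2 × O: no H
  1 × C: 1 H
  1 × N (charge +1): 3 H
  1 × O: 1 H
  Total hydrogens = 18.
Net charge +1.
Molecular formula: C8H18NO3+

C8H18NO3+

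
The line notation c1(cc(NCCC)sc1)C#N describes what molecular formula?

C8H10N2S

Heavy atoms from the SMILES: 8 C, 2 N, 1 S.
Implicit hydrogens by atom environment:
  2 × C: 2 H each → 4
  2 × C (aromatic): 1 H each → 2
  2 × C (aromatic): no H
  1 × C: 3 H
  1 × C: no H
  1 × N: 1 H
  1 × N: no H
  1 × S (aromatic): no H
  Total hydrogens = 10.
Molecular formula: C8H10N2S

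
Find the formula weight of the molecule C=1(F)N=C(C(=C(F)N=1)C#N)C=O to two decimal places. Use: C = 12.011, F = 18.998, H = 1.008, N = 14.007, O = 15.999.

Molecular formula: C6HF2N3O.
M = 6×12.011 + 2×18.998 + 1×1.008 + 3×14.007 + 1×15.999 = 169.09 g/mol.

169.09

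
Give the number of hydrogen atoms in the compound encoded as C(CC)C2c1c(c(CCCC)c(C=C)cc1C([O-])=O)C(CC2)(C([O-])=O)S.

Hydrogens are implicit in SMILES; fill each atom to its normal valence:
  8 × C: 2 H each → 16
  5 × C (aromatic): no H
  3 × C: no H
  2 × C: 3 H each → 6
  2 × C: 1 H each → 2
  2 × O: no H
  2 × O (charge -1): no H
  1 × C (aromatic): 1 H
  1 × S: 1 H
  Total hydrogens = 26.

26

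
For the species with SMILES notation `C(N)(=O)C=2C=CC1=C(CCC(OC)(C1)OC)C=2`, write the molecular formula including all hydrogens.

C13H17NO3

Heavy atoms from the SMILES: 13 C, 1 N, 3 O.
Implicit hydrogens by atom environment:
  3 × C: 2 H each → 6
  3 × C (aromatic): 1 H each → 3
  3 × C (aromatic): no H
  3 × O: no H
  2 × C: 3 H each → 6
  2 × C: no H
  1 × N: 2 H
  Total hydrogens = 17.
Molecular formula: C13H17NO3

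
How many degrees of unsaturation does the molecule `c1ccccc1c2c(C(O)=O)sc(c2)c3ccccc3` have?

Molecular formula from the SMILES: C17H12O2S.
DoU = (2C + 2 + N − H − X)/2 = (2·17 + 2 + 0 − 12 − 0)/2 = 24/2 = 12.
(Structurally: 3 ring(s) + 9 π bond(s) = 12.)

12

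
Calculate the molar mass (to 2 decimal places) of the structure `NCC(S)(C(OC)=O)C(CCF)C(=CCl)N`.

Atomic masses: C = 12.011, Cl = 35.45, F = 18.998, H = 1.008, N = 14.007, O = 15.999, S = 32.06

270.75

Molecular formula: C9H16ClFN2O2S.
M = 9×12.011 + 1×35.45 + 1×18.998 + 16×1.008 + 2×14.007 + 2×15.999 + 1×32.06 = 270.75 g/mol.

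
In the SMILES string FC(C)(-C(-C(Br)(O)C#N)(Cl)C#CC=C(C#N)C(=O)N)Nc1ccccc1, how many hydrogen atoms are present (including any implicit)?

Hydrogens are implicit in SMILES; fill each atom to its normal valence:
  9 × C: no H
  5 × C (aromatic): 1 H each → 5
  2 × N: no H
  1 × Br: no H
  1 × C: 3 H
  1 × C: 1 H
  1 × C (aromatic): no H
  1 × Cl: no H
  1 × F: no H
  1 × N: 2 H
  1 × N: 1 H
  1 × O: 1 H
  1 × O: no H
  Total hydrogens = 13.

13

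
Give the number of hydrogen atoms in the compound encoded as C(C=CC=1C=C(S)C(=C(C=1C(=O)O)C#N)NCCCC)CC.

22

Hydrogens are implicit in SMILES; fill each atom to its normal valence:
  5 × C: 2 H each → 10
  5 × C (aromatic): no H
  2 × C: 3 H each → 6
  2 × C: 1 H each → 2
  2 × C: no H
  1 × C (aromatic): 1 H
  1 × N: 1 H
  1 × N: no H
  1 × O: 1 H
  1 × O: no H
  1 × S: 1 H
  Total hydrogens = 22.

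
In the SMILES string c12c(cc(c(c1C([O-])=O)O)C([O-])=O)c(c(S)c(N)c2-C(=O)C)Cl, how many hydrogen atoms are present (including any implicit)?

Hydrogens are implicit in SMILES; fill each atom to its normal valence:
  9 × C (aromatic): no H
  3 × C: no H
  3 × O: no H
  2 × O (charge -1): no H
  1 × C: 3 H
  1 × C (aromatic): 1 H
  1 × Cl: no H
  1 × N: 2 H
  1 × O: 1 H
  1 × S: 1 H
  Total hydrogens = 8.

8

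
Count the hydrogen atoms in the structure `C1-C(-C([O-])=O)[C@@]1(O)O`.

Hydrogens are implicit in SMILES; fill each atom to its normal valence:
  2 × C: no H
  2 × O: 1 H each → 2
  1 × C: 2 H
  1 × C: 1 H
  1 × O: no H
  1 × O (charge -1): no H
  Total hydrogens = 5.

5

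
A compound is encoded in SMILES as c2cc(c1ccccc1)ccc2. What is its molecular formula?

C12H10

Heavy atoms from the SMILES: 12 C.
Implicit hydrogens by atom environment:
  10 × C (aromatic): 1 H each → 10
  2 × C (aromatic): no H
  Total hydrogens = 10.
Molecular formula: C12H10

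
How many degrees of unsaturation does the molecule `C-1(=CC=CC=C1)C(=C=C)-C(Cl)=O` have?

Molecular formula from the SMILES: C10H7ClO.
DoU = (2C + 2 + N − H − X)/2 = (2·10 + 2 + 0 − 7 − 1)/2 = 14/2 = 7.
(Structurally: 1 ring(s) + 6 π bond(s) = 7.)

7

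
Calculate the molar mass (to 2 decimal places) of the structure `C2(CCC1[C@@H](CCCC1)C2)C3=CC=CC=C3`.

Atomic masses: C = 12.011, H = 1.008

Molecular formula: C16H22.
M = 16×12.011 + 22×1.008 = 214.35 g/mol.

214.35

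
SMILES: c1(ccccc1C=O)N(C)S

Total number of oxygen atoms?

1

The symbol for oxygen appears 1 time in the SMILES.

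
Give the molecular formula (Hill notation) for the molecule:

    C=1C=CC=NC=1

C5H5N

Heavy atoms from the SMILES: 5 C, 1 N.
Implicit hydrogens by atom environment:
  5 × C (aromatic): 1 H each → 5
  1 × N (aromatic): no H
  Total hydrogens = 5.
Molecular formula: C5H5N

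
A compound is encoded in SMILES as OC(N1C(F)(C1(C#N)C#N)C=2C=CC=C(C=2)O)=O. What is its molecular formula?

Heavy atoms from the SMILES: 11 C, 1 F, 3 N, 3 O.
Implicit hydrogens by atom environment:
  5 × C: no H
  4 × C (aromatic): 1 H each → 4
  3 × N: no H
  2 × C (aromatic): no H
  2 × O: 1 H each → 2
  1 × F: no H
  1 × O: no H
  Total hydrogens = 6.
Molecular formula: C11H6FN3O3

C11H6FN3O3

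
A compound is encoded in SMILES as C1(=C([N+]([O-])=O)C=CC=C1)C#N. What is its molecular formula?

Heavy atoms from the SMILES: 7 C, 2 N, 2 O.
Implicit hydrogens by atom environment:
  4 × C (aromatic): 1 H each → 4
  2 × C (aromatic): no H
  1 × C: no H
  1 × N (charge +1): no H
  1 × N: no H
  1 × O: no H
  1 × O (charge -1): no H
  Total hydrogens = 4.
Molecular formula: C7H4N2O2

C7H4N2O2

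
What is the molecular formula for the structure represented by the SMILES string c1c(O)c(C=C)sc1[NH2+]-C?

Heavy atoms from the SMILES: 7 C, 1 N, 1 O, 1 S.
Implicit hydrogens by atom environment:
  3 × C (aromatic): no H
  1 × C: 3 H
  1 × C: 2 H
  1 × C (aromatic): 1 H
  1 × C: 1 H
  1 × N (charge +1): 2 H
  1 × O: 1 H
  1 × S (aromatic): no H
  Total hydrogens = 10.
Net charge +1.
Molecular formula: C7H10NOS+

C7H10NOS+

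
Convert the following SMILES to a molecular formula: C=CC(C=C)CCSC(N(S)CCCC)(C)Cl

C13H24ClNS2

Heavy atoms from the SMILES: 13 C, 1 Cl, 1 N, 2 S.
Implicit hydrogens by atom environment:
  7 × C: 2 H each → 14
  3 × C: 1 H each → 3
  2 × C: 3 H each → 6
  1 × C: no H
  1 × Cl: no H
  1 × N: no H
  1 × S: 1 H
  1 × S: no H
  Total hydrogens = 24.
Molecular formula: C13H24ClNS2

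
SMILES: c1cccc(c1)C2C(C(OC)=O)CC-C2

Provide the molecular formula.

C13H16O2

Heavy atoms from the SMILES: 13 C, 2 O.
Implicit hydrogens by atom environment:
  5 × C (aromatic): 1 H each → 5
  3 × C: 2 H each → 6
  2 × C: 1 H each → 2
  2 × O: no H
  1 × C: 3 H
  1 × C: no H
  1 × C (aromatic): no H
  Total hydrogens = 16.
Molecular formula: C13H16O2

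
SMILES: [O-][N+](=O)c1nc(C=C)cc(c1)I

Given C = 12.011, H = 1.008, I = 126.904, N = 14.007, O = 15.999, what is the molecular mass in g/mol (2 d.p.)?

276.03

Molecular formula: C7H5IN2O2.
M = 7×12.011 + 5×1.008 + 1×126.904 + 2×14.007 + 2×15.999 = 276.03 g/mol.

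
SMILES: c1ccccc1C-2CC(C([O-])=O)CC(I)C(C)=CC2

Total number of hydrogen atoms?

Hydrogens are implicit in SMILES; fill each atom to its normal valence:
  5 × C (aromatic): 1 H each → 5
  4 × C: 1 H each → 4
  3 × C: 2 H each → 6
  2 × C: no H
  1 × C: 3 H
  1 × C (aromatic): no H
  1 × I: no H
  1 × O: no H
  1 × O (charge -1): no H
  Total hydrogens = 18.

18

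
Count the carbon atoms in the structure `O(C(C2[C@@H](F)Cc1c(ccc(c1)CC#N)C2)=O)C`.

The symbol for carbon appears 14 times in the SMILES. Lowercase c denotes aromatic carbon and counts toward C.

14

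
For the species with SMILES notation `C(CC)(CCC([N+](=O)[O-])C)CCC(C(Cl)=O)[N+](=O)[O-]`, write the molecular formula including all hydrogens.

Heavy atoms from the SMILES: 11 C, 1 Cl, 2 N, 5 O.
Implicit hydrogens by atom environment:
  5 × C: 2 H each → 10
  3 × C: 1 H each → 3
  3 × O: no H
  2 × C: 3 H each → 6
  2 × N (charge +1): no H
  2 × O (charge -1): no H
  1 × C: no H
  1 × Cl: no H
  Total hydrogens = 19.
Molecular formula: C11H19ClN2O5

C11H19ClN2O5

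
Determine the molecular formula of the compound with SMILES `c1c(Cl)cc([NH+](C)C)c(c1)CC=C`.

Heavy atoms from the SMILES: 11 C, 1 Cl, 1 N.
Implicit hydrogens by atom environment:
  3 × C (aromatic): 1 H each → 3
  3 × C (aromatic): no H
  2 × C: 3 H each → 6
  2 × C: 2 H each → 4
  1 × C: 1 H
  1 × Cl: no H
  1 × N (charge +1): 1 H
  Total hydrogens = 15.
Net charge +1.
Molecular formula: C11H15ClN+

C11H15ClN+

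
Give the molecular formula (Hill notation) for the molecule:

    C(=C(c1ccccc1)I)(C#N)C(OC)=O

Heavy atoms from the SMILES: 11 C, 1 I, 1 N, 2 O.
Implicit hydrogens by atom environment:
  5 × C (aromatic): 1 H each → 5
  4 × C: no H
  2 × O: no H
  1 × C: 3 H
  1 × C (aromatic): no H
  1 × I: no H
  1 × N: no H
  Total hydrogens = 8.
Molecular formula: C11H8INO2

C11H8INO2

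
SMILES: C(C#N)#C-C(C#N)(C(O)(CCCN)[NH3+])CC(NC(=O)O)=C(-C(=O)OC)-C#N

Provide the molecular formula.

C16H19N6O5+

Heavy atoms from the SMILES: 16 C, 6 N, 5 O.
Implicit hydrogens by atom environment:
  11 × C: no H
  4 × C: 2 H each → 8
  3 × N: no H
  3 × O: no H
  2 × O: 1 H each → 2
  1 × C: 3 H
  1 × N (charge +1): 3 H
  1 × N: 2 H
  1 × N: 1 H
  Total hydrogens = 19.
Net charge +1.
Molecular formula: C16H19N6O5+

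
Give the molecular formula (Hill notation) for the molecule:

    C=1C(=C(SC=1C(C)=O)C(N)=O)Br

C7H6BrNO2S

Heavy atoms from the SMILES: 1 Br, 7 C, 1 N, 2 O, 1 S.
Implicit hydrogens by atom environment:
  3 × C (aromatic): no H
  2 × C: no H
  2 × O: no H
  1 × Br: no H
  1 × C: 3 H
  1 × C (aromatic): 1 H
  1 × N: 2 H
  1 × S (aromatic): no H
  Total hydrogens = 6.
Molecular formula: C7H6BrNO2S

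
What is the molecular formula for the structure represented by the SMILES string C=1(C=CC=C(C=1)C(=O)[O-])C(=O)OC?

Heavy atoms from the SMILES: 9 C, 4 O.
Implicit hydrogens by atom environment:
  4 × C (aromatic): 1 H each → 4
  3 × O: no H
  2 × C (aromatic): no H
  2 × C: no H
  1 × C: 3 H
  1 × O (charge -1): no H
  Total hydrogens = 7.
Net charge -1.
Molecular formula: C9H7O4-

C9H7O4-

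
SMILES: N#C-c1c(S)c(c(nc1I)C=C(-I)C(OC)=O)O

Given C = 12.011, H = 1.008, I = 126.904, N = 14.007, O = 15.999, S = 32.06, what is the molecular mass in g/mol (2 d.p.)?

Molecular formula: C10H6I2N2O3S.
M = 10×12.011 + 6×1.008 + 2×126.904 + 2×14.007 + 3×15.999 + 1×32.06 = 488.04 g/mol.

488.04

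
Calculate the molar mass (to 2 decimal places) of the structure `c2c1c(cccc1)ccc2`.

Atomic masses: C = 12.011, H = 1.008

128.17

Molecular formula: C10H8.
M = 10×12.011 + 8×1.008 = 128.17 g/mol.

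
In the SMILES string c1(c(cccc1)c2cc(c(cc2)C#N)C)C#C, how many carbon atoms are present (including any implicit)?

16

The symbol for carbon appears 16 times in the SMILES. Lowercase c denotes aromatic carbon and counts toward C.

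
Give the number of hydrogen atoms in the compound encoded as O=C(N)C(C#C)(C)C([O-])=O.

6

Hydrogens are implicit in SMILES; fill each atom to its normal valence:
  4 × C: no H
  2 × O: no H
  1 × C: 3 H
  1 × C: 1 H
  1 × N: 2 H
  1 × O (charge -1): no H
  Total hydrogens = 6.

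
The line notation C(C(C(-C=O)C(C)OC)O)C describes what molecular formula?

Heavy atoms from the SMILES: 8 C, 3 O.
Implicit hydrogens by atom environment:
  4 × C: 1 H each → 4
  3 × C: 3 H each → 9
  2 × O: no H
  1 × C: 2 H
  1 × O: 1 H
  Total hydrogens = 16.
Molecular formula: C8H16O3

C8H16O3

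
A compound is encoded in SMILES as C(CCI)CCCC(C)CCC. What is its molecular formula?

Heavy atoms from the SMILES: 11 C, 1 I.
Implicit hydrogens by atom environment:
  8 × C: 2 H each → 16
  2 × C: 3 H each → 6
  1 × C: 1 H
  1 × I: no H
  Total hydrogens = 23.
Molecular formula: C11H23I

C11H23I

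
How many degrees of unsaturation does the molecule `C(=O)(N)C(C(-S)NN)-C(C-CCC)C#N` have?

Molecular formula from the SMILES: C9H18N4OS.
DoU = (2C + 2 + N − H − X)/2 = (2·9 + 2 + 4 − 18 − 0)/2 = 6/2 = 3.
(Structurally: 0 ring(s) + 3 π bond(s) = 3.)

3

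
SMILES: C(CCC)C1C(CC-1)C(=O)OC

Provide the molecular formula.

C10H18O2

Heavy atoms from the SMILES: 10 C, 2 O.
Implicit hydrogens by atom environment:
  5 × C: 2 H each → 10
  2 × C: 3 H each → 6
  2 × C: 1 H each → 2
  2 × O: no H
  1 × C: no H
  Total hydrogens = 18.
Molecular formula: C10H18O2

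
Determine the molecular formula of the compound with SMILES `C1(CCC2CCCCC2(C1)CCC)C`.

Heavy atoms from the SMILES: 14 C.
Implicit hydrogens by atom environment:
  9 × C: 2 H each → 18
  2 × C: 3 H each → 6
  2 × C: 1 H each → 2
  1 × C: no H
  Total hydrogens = 26.
Molecular formula: C14H26

C14H26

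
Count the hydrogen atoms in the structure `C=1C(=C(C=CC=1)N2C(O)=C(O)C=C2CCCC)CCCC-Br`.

Hydrogens are implicit in SMILES; fill each atom to its normal valence:
  7 × C: 2 H each → 14
  5 × C (aromatic): 1 H each → 5
  5 × C (aromatic): no H
  2 × O: 1 H each → 2
  1 × Br: no H
  1 × C: 3 H
  1 × N (aromatic): no H
  Total hydrogens = 24.

24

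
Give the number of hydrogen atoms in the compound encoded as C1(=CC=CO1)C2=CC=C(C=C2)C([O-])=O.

Hydrogens are implicit in SMILES; fill each atom to its normal valence:
  7 × C (aromatic): 1 H each → 7
  3 × C (aromatic): no H
  1 × C: no H
  1 × O (aromatic): no H
  1 × O: no H
  1 × O (charge -1): no H
  Total hydrogens = 7.

7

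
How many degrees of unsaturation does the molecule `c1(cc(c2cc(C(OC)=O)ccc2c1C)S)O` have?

8

Molecular formula from the SMILES: C13H12O3S.
DoU = (2C + 2 + N − H − X)/2 = (2·13 + 2 + 0 − 12 − 0)/2 = 16/2 = 8.
(Structurally: 2 ring(s) + 6 π bond(s) = 8.)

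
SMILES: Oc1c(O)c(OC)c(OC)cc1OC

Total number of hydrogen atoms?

12

Hydrogens are implicit in SMILES; fill each atom to its normal valence:
  5 × C (aromatic): no H
  3 × C: 3 H each → 9
  3 × O: no H
  2 × O: 1 H each → 2
  1 × C (aromatic): 1 H
  Total hydrogens = 12.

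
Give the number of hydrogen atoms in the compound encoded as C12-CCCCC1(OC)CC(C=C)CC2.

22

Hydrogens are implicit in SMILES; fill each atom to its normal valence:
  8 × C: 2 H each → 16
  3 × C: 1 H each → 3
  1 × C: 3 H
  1 × C: no H
  1 × O: no H
  Total hydrogens = 22.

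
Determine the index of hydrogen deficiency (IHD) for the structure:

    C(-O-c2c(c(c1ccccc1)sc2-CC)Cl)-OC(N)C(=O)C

8

Molecular formula from the SMILES: C16H18ClNO3S.
DoU = (2C + 2 + N − H − X)/2 = (2·16 + 2 + 1 − 18 − 1)/2 = 16/2 = 8.
(Structurally: 2 ring(s) + 6 π bond(s) = 8.)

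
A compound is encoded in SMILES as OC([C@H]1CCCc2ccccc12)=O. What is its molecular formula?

Heavy atoms from the SMILES: 11 C, 2 O.
Implicit hydrogens by atom environment:
  4 × C (aromatic): 1 H each → 4
  3 × C: 2 H each → 6
  2 × C (aromatic): no H
  1 × C: 1 H
  1 × C: no H
  1 × O: 1 H
  1 × O: no H
  Total hydrogens = 12.
Molecular formula: C11H12O2

C11H12O2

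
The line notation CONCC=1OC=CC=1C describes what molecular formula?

Heavy atoms from the SMILES: 7 C, 1 N, 2 O.
Implicit hydrogens by atom environment:
  2 × C: 3 H each → 6
  2 × C (aromatic): 1 H each → 2
  2 × C (aromatic): no H
  1 × C: 2 H
  1 × N: 1 H
  1 × O (aromatic): no H
  1 × O: no H
  Total hydrogens = 11.
Molecular formula: C7H11NO2

C7H11NO2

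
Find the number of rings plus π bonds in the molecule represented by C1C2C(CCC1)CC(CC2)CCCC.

2

Molecular formula from the SMILES: C14H26.
DoU = (2C + 2 + N − H − X)/2 = (2·14 + 2 + 0 − 26 − 0)/2 = 4/2 = 2.
(Structurally: 2 ring(s) + 0 π bond(s) = 2.)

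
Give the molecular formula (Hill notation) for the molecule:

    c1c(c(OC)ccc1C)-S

C8H10OS

Heavy atoms from the SMILES: 8 C, 1 O, 1 S.
Implicit hydrogens by atom environment:
  3 × C (aromatic): 1 H each → 3
  3 × C (aromatic): no H
  2 × C: 3 H each → 6
  1 × O: no H
  1 × S: 1 H
  Total hydrogens = 10.
Molecular formula: C8H10OS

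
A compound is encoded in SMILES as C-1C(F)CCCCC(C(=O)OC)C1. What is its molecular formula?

Heavy atoms from the SMILES: 10 C, 1 F, 2 O.
Implicit hydrogens by atom environment:
  6 × C: 2 H each → 12
  2 × C: 1 H each → 2
  2 × O: no H
  1 × C: 3 H
  1 × C: no H
  1 × F: no H
  Total hydrogens = 17.
Molecular formula: C10H17FO2

C10H17FO2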